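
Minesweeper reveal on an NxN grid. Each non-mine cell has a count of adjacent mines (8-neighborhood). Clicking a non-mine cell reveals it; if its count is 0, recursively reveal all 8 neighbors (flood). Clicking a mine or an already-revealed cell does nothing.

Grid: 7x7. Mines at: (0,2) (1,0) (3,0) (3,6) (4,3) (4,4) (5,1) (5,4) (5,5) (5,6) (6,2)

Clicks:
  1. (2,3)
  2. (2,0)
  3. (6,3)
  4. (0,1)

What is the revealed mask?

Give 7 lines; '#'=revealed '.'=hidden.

Click 1 (2,3) count=0: revealed 21 new [(0,3) (0,4) (0,5) (0,6) (1,1) (1,2) (1,3) (1,4) (1,5) (1,6) (2,1) (2,2) (2,3) (2,4) (2,5) (2,6) (3,1) (3,2) (3,3) (3,4) (3,5)] -> total=21
Click 2 (2,0) count=2: revealed 1 new [(2,0)] -> total=22
Click 3 (6,3) count=2: revealed 1 new [(6,3)] -> total=23
Click 4 (0,1) count=2: revealed 1 new [(0,1)] -> total=24

Answer: .#.####
.######
#######
.#####.
.......
.......
...#...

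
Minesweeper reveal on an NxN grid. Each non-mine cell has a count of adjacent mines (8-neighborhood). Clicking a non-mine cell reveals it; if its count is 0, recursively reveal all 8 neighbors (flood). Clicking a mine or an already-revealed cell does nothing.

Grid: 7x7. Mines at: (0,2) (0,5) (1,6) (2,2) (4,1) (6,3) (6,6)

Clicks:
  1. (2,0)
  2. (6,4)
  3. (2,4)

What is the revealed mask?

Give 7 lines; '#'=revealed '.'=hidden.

Answer: ##.....
##.###.
##.####
#######
..#####
..#####
....#..

Derivation:
Click 1 (2,0) count=0: revealed 8 new [(0,0) (0,1) (1,0) (1,1) (2,0) (2,1) (3,0) (3,1)] -> total=8
Click 2 (6,4) count=1: revealed 1 new [(6,4)] -> total=9
Click 3 (2,4) count=0: revealed 22 new [(1,3) (1,4) (1,5) (2,3) (2,4) (2,5) (2,6) (3,2) (3,3) (3,4) (3,5) (3,6) (4,2) (4,3) (4,4) (4,5) (4,6) (5,2) (5,3) (5,4) (5,5) (5,6)] -> total=31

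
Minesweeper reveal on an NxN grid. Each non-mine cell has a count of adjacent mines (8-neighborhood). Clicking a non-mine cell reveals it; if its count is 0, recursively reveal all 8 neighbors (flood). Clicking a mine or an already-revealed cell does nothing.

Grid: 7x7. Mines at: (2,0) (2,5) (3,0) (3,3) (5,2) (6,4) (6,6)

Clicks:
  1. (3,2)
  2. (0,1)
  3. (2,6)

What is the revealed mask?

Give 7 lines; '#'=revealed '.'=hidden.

Answer: #######
#######
.####.#
..#....
.......
.......
.......

Derivation:
Click 1 (3,2) count=1: revealed 1 new [(3,2)] -> total=1
Click 2 (0,1) count=0: revealed 18 new [(0,0) (0,1) (0,2) (0,3) (0,4) (0,5) (0,6) (1,0) (1,1) (1,2) (1,3) (1,4) (1,5) (1,6) (2,1) (2,2) (2,3) (2,4)] -> total=19
Click 3 (2,6) count=1: revealed 1 new [(2,6)] -> total=20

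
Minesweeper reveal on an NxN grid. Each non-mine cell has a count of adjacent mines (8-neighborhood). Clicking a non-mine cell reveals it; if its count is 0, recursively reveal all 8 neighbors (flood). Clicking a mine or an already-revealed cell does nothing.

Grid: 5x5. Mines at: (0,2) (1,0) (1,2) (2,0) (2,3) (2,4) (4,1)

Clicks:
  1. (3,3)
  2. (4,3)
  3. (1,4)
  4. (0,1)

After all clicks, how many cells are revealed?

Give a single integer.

Click 1 (3,3) count=2: revealed 1 new [(3,3)] -> total=1
Click 2 (4,3) count=0: revealed 5 new [(3,2) (3,4) (4,2) (4,3) (4,4)] -> total=6
Click 3 (1,4) count=2: revealed 1 new [(1,4)] -> total=7
Click 4 (0,1) count=3: revealed 1 new [(0,1)] -> total=8

Answer: 8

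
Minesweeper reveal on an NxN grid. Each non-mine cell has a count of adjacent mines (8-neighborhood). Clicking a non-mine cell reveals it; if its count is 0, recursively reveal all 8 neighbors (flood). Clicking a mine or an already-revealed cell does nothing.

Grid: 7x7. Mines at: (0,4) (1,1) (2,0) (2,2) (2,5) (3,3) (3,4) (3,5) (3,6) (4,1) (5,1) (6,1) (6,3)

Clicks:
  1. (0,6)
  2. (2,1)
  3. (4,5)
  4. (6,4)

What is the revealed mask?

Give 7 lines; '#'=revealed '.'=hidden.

Click 1 (0,6) count=0: revealed 4 new [(0,5) (0,6) (1,5) (1,6)] -> total=4
Click 2 (2,1) count=3: revealed 1 new [(2,1)] -> total=5
Click 3 (4,5) count=3: revealed 1 new [(4,5)] -> total=6
Click 4 (6,4) count=1: revealed 1 new [(6,4)] -> total=7

Answer: .....##
.....##
.#.....
.......
.....#.
.......
....#..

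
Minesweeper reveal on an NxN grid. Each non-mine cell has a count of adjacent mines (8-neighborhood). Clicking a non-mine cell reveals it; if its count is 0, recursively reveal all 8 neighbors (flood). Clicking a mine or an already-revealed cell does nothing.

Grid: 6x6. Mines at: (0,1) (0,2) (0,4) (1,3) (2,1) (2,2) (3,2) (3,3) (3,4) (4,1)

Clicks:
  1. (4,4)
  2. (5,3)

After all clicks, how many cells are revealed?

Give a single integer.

Click 1 (4,4) count=2: revealed 1 new [(4,4)] -> total=1
Click 2 (5,3) count=0: revealed 7 new [(4,2) (4,3) (4,5) (5,2) (5,3) (5,4) (5,5)] -> total=8

Answer: 8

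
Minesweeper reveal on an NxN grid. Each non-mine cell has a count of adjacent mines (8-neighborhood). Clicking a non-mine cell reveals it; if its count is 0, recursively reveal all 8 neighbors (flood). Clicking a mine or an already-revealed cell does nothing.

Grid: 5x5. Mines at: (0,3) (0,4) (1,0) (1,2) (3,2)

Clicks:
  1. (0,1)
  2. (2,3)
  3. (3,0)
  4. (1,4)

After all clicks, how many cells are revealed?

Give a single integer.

Answer: 9

Derivation:
Click 1 (0,1) count=2: revealed 1 new [(0,1)] -> total=1
Click 2 (2,3) count=2: revealed 1 new [(2,3)] -> total=2
Click 3 (3,0) count=0: revealed 6 new [(2,0) (2,1) (3,0) (3,1) (4,0) (4,1)] -> total=8
Click 4 (1,4) count=2: revealed 1 new [(1,4)] -> total=9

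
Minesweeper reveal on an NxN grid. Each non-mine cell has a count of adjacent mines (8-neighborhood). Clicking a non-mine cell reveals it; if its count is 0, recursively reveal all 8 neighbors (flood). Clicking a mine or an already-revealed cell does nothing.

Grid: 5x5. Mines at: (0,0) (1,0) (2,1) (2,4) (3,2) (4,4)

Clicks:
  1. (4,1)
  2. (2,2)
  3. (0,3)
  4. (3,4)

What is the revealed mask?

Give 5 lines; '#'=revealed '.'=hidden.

Click 1 (4,1) count=1: revealed 1 new [(4,1)] -> total=1
Click 2 (2,2) count=2: revealed 1 new [(2,2)] -> total=2
Click 3 (0,3) count=0: revealed 8 new [(0,1) (0,2) (0,3) (0,4) (1,1) (1,2) (1,3) (1,4)] -> total=10
Click 4 (3,4) count=2: revealed 1 new [(3,4)] -> total=11

Answer: .####
.####
..#..
....#
.#...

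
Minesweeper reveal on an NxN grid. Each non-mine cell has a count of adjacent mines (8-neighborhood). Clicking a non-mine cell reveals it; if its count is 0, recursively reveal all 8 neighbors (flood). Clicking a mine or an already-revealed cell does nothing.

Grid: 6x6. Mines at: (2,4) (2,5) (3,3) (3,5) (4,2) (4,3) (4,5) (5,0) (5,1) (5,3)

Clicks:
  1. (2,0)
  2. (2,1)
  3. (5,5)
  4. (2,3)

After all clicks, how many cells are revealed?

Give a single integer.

Click 1 (2,0) count=0: revealed 21 new [(0,0) (0,1) (0,2) (0,3) (0,4) (0,5) (1,0) (1,1) (1,2) (1,3) (1,4) (1,5) (2,0) (2,1) (2,2) (2,3) (3,0) (3,1) (3,2) (4,0) (4,1)] -> total=21
Click 2 (2,1) count=0: revealed 0 new [(none)] -> total=21
Click 3 (5,5) count=1: revealed 1 new [(5,5)] -> total=22
Click 4 (2,3) count=2: revealed 0 new [(none)] -> total=22

Answer: 22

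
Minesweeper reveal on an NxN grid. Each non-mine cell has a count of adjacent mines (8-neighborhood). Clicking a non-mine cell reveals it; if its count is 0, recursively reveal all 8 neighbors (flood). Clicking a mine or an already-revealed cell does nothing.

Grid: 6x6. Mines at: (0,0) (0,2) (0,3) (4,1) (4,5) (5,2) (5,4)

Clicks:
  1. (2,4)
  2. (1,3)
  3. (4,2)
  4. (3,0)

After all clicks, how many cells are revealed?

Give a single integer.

Click 1 (2,4) count=0: revealed 23 new [(0,4) (0,5) (1,0) (1,1) (1,2) (1,3) (1,4) (1,5) (2,0) (2,1) (2,2) (2,3) (2,4) (2,5) (3,0) (3,1) (3,2) (3,3) (3,4) (3,5) (4,2) (4,3) (4,4)] -> total=23
Click 2 (1,3) count=2: revealed 0 new [(none)] -> total=23
Click 3 (4,2) count=2: revealed 0 new [(none)] -> total=23
Click 4 (3,0) count=1: revealed 0 new [(none)] -> total=23

Answer: 23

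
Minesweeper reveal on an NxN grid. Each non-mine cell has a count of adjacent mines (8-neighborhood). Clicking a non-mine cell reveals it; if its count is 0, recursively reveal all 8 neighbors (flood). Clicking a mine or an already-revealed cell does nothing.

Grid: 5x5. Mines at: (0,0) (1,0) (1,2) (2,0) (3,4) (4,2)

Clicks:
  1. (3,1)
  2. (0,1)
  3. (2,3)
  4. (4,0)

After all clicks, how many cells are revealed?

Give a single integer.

Answer: 6

Derivation:
Click 1 (3,1) count=2: revealed 1 new [(3,1)] -> total=1
Click 2 (0,1) count=3: revealed 1 new [(0,1)] -> total=2
Click 3 (2,3) count=2: revealed 1 new [(2,3)] -> total=3
Click 4 (4,0) count=0: revealed 3 new [(3,0) (4,0) (4,1)] -> total=6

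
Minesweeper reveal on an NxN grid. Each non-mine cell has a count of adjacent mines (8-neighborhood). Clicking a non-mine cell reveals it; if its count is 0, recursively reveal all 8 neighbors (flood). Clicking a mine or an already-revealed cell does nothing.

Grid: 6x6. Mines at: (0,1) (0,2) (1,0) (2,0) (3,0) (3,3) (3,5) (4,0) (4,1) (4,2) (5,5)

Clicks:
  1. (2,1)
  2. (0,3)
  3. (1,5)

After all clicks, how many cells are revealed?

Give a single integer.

Answer: 10

Derivation:
Click 1 (2,1) count=3: revealed 1 new [(2,1)] -> total=1
Click 2 (0,3) count=1: revealed 1 new [(0,3)] -> total=2
Click 3 (1,5) count=0: revealed 8 new [(0,4) (0,5) (1,3) (1,4) (1,5) (2,3) (2,4) (2,5)] -> total=10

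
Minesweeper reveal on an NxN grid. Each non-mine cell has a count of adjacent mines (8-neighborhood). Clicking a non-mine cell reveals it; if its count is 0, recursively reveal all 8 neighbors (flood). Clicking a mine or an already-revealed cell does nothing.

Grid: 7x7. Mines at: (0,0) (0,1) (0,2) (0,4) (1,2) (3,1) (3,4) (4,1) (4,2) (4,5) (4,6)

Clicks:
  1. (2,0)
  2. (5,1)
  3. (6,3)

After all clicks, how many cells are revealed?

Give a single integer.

Click 1 (2,0) count=1: revealed 1 new [(2,0)] -> total=1
Click 2 (5,1) count=2: revealed 1 new [(5,1)] -> total=2
Click 3 (6,3) count=0: revealed 13 new [(5,0) (5,2) (5,3) (5,4) (5,5) (5,6) (6,0) (6,1) (6,2) (6,3) (6,4) (6,5) (6,6)] -> total=15

Answer: 15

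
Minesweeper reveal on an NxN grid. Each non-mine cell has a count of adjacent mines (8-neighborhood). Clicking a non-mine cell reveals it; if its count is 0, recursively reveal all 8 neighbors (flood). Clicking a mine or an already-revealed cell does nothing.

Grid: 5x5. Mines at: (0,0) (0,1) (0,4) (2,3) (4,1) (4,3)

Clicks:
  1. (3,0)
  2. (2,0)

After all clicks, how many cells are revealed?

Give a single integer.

Answer: 9

Derivation:
Click 1 (3,0) count=1: revealed 1 new [(3,0)] -> total=1
Click 2 (2,0) count=0: revealed 8 new [(1,0) (1,1) (1,2) (2,0) (2,1) (2,2) (3,1) (3,2)] -> total=9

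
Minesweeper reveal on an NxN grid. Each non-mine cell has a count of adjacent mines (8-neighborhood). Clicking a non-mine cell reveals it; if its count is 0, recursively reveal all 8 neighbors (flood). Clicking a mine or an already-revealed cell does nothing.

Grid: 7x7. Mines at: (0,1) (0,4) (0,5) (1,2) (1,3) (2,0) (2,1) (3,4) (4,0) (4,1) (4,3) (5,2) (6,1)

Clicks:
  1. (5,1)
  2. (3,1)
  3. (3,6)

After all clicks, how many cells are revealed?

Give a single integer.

Answer: 19

Derivation:
Click 1 (5,1) count=4: revealed 1 new [(5,1)] -> total=1
Click 2 (3,1) count=4: revealed 1 new [(3,1)] -> total=2
Click 3 (3,6) count=0: revealed 17 new [(1,5) (1,6) (2,5) (2,6) (3,5) (3,6) (4,4) (4,5) (4,6) (5,3) (5,4) (5,5) (5,6) (6,3) (6,4) (6,5) (6,6)] -> total=19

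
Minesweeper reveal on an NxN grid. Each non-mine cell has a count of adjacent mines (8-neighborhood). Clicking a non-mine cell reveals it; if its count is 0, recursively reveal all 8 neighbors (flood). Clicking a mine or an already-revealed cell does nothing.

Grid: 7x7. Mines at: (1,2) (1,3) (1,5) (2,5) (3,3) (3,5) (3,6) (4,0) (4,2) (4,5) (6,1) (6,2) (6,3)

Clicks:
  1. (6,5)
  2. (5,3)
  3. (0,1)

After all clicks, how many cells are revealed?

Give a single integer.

Click 1 (6,5) count=0: revealed 6 new [(5,4) (5,5) (5,6) (6,4) (6,5) (6,6)] -> total=6
Click 2 (5,3) count=3: revealed 1 new [(5,3)] -> total=7
Click 3 (0,1) count=1: revealed 1 new [(0,1)] -> total=8

Answer: 8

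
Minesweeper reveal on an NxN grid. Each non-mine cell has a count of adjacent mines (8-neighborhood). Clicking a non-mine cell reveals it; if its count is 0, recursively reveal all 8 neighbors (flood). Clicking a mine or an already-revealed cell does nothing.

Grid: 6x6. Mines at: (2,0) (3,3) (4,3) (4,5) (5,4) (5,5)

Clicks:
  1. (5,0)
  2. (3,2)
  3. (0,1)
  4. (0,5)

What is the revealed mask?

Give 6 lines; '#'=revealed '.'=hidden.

Answer: ######
######
.#####
###.##
###...
###...

Derivation:
Click 1 (5,0) count=0: revealed 9 new [(3,0) (3,1) (3,2) (4,0) (4,1) (4,2) (5,0) (5,1) (5,2)] -> total=9
Click 2 (3,2) count=2: revealed 0 new [(none)] -> total=9
Click 3 (0,1) count=0: revealed 19 new [(0,0) (0,1) (0,2) (0,3) (0,4) (0,5) (1,0) (1,1) (1,2) (1,3) (1,4) (1,5) (2,1) (2,2) (2,3) (2,4) (2,5) (3,4) (3,5)] -> total=28
Click 4 (0,5) count=0: revealed 0 new [(none)] -> total=28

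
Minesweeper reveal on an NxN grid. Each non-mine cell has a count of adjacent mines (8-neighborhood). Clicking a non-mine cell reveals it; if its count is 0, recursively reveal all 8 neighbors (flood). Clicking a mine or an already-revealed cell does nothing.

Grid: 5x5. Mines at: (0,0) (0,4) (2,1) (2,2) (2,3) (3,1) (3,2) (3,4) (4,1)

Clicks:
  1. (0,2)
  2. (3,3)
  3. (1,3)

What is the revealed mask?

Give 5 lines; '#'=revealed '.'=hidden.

Click 1 (0,2) count=0: revealed 6 new [(0,1) (0,2) (0,3) (1,1) (1,2) (1,3)] -> total=6
Click 2 (3,3) count=4: revealed 1 new [(3,3)] -> total=7
Click 3 (1,3) count=3: revealed 0 new [(none)] -> total=7

Answer: .###.
.###.
.....
...#.
.....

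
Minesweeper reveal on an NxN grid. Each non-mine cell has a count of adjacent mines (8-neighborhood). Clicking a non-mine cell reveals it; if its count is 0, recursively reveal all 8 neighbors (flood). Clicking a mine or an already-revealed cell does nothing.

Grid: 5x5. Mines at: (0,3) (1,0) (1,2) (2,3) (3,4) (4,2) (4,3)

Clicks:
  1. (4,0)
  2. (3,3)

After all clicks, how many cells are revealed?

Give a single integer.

Click 1 (4,0) count=0: revealed 6 new [(2,0) (2,1) (3,0) (3,1) (4,0) (4,1)] -> total=6
Click 2 (3,3) count=4: revealed 1 new [(3,3)] -> total=7

Answer: 7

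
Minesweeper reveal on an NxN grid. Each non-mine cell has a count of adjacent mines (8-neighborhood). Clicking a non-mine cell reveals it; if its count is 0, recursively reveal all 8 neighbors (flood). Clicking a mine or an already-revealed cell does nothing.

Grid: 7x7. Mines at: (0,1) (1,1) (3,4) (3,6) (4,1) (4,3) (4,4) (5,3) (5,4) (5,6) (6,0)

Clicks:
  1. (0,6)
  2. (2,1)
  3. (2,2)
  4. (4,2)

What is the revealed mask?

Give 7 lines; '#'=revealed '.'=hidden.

Click 1 (0,6) count=0: revealed 15 new [(0,2) (0,3) (0,4) (0,5) (0,6) (1,2) (1,3) (1,4) (1,5) (1,6) (2,2) (2,3) (2,4) (2,5) (2,6)] -> total=15
Click 2 (2,1) count=1: revealed 1 new [(2,1)] -> total=16
Click 3 (2,2) count=1: revealed 0 new [(none)] -> total=16
Click 4 (4,2) count=3: revealed 1 new [(4,2)] -> total=17

Answer: ..#####
..#####
.######
.......
..#....
.......
.......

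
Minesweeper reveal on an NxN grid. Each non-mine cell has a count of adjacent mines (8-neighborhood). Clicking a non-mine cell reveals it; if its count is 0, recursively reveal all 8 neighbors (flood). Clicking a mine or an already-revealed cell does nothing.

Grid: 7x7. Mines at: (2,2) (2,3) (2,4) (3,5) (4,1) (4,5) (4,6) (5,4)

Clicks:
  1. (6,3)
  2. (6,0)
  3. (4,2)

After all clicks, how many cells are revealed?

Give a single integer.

Answer: 9

Derivation:
Click 1 (6,3) count=1: revealed 1 new [(6,3)] -> total=1
Click 2 (6,0) count=0: revealed 7 new [(5,0) (5,1) (5,2) (5,3) (6,0) (6,1) (6,2)] -> total=8
Click 3 (4,2) count=1: revealed 1 new [(4,2)] -> total=9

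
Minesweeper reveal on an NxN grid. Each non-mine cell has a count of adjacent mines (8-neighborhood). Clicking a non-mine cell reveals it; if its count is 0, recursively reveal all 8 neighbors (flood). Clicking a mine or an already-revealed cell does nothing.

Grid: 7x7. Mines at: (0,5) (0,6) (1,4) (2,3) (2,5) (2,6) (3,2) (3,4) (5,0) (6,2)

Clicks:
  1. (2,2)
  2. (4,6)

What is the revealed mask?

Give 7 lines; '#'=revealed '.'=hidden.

Click 1 (2,2) count=2: revealed 1 new [(2,2)] -> total=1
Click 2 (4,6) count=0: revealed 14 new [(3,5) (3,6) (4,3) (4,4) (4,5) (4,6) (5,3) (5,4) (5,5) (5,6) (6,3) (6,4) (6,5) (6,6)] -> total=15

Answer: .......
.......
..#....
.....##
...####
...####
...####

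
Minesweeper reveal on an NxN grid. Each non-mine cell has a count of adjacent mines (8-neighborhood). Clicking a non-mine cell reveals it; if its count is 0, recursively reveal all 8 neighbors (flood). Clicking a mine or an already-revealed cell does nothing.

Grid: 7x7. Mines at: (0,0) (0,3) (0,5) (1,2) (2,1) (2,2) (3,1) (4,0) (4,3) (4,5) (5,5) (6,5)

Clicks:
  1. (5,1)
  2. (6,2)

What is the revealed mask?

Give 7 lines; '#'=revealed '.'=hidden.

Answer: .......
.......
.......
.......
.......
#####..
#####..

Derivation:
Click 1 (5,1) count=1: revealed 1 new [(5,1)] -> total=1
Click 2 (6,2) count=0: revealed 9 new [(5,0) (5,2) (5,3) (5,4) (6,0) (6,1) (6,2) (6,3) (6,4)] -> total=10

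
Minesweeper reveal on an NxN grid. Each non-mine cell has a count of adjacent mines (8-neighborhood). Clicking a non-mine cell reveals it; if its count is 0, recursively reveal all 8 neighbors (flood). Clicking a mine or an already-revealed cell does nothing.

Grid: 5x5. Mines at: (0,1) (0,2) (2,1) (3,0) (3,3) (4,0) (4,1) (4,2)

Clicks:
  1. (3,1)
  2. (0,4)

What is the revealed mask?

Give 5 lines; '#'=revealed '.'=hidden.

Click 1 (3,1) count=5: revealed 1 new [(3,1)] -> total=1
Click 2 (0,4) count=0: revealed 6 new [(0,3) (0,4) (1,3) (1,4) (2,3) (2,4)] -> total=7

Answer: ...##
...##
...##
.#...
.....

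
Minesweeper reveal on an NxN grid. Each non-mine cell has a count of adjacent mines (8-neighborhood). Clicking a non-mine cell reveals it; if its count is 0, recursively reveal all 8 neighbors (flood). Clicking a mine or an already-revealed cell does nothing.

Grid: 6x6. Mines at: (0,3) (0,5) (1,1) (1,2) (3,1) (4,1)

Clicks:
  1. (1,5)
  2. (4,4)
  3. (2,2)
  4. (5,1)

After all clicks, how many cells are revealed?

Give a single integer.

Click 1 (1,5) count=1: revealed 1 new [(1,5)] -> total=1
Click 2 (4,4) count=0: revealed 18 new [(1,3) (1,4) (2,2) (2,3) (2,4) (2,5) (3,2) (3,3) (3,4) (3,5) (4,2) (4,3) (4,4) (4,5) (5,2) (5,3) (5,4) (5,5)] -> total=19
Click 3 (2,2) count=3: revealed 0 new [(none)] -> total=19
Click 4 (5,1) count=1: revealed 1 new [(5,1)] -> total=20

Answer: 20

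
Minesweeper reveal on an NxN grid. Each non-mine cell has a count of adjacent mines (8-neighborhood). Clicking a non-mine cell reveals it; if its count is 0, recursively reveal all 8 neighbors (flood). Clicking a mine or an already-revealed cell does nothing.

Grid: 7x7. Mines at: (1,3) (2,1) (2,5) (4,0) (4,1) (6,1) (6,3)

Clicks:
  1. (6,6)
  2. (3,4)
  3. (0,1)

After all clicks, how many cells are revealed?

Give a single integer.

Answer: 27

Derivation:
Click 1 (6,6) count=0: revealed 21 new [(2,2) (2,3) (2,4) (3,2) (3,3) (3,4) (3,5) (3,6) (4,2) (4,3) (4,4) (4,5) (4,6) (5,2) (5,3) (5,4) (5,5) (5,6) (6,4) (6,5) (6,6)] -> total=21
Click 2 (3,4) count=1: revealed 0 new [(none)] -> total=21
Click 3 (0,1) count=0: revealed 6 new [(0,0) (0,1) (0,2) (1,0) (1,1) (1,2)] -> total=27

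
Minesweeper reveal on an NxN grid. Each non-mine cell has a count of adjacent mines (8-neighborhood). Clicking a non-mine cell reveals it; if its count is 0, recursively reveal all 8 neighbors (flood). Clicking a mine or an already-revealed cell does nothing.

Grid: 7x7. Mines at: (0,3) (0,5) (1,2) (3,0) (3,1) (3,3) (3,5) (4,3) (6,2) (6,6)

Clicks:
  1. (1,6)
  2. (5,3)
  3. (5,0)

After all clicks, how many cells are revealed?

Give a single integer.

Answer: 8

Derivation:
Click 1 (1,6) count=1: revealed 1 new [(1,6)] -> total=1
Click 2 (5,3) count=2: revealed 1 new [(5,3)] -> total=2
Click 3 (5,0) count=0: revealed 6 new [(4,0) (4,1) (5,0) (5,1) (6,0) (6,1)] -> total=8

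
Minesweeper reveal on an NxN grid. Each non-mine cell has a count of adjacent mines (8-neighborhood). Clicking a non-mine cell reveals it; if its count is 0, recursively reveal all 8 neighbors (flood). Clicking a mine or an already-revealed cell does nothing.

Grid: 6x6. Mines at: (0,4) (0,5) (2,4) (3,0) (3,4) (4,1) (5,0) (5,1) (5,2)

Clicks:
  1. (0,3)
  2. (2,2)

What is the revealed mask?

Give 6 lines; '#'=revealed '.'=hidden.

Click 1 (0,3) count=1: revealed 1 new [(0,3)] -> total=1
Click 2 (2,2) count=0: revealed 14 new [(0,0) (0,1) (0,2) (1,0) (1,1) (1,2) (1,3) (2,0) (2,1) (2,2) (2,3) (3,1) (3,2) (3,3)] -> total=15

Answer: ####..
####..
####..
.###..
......
......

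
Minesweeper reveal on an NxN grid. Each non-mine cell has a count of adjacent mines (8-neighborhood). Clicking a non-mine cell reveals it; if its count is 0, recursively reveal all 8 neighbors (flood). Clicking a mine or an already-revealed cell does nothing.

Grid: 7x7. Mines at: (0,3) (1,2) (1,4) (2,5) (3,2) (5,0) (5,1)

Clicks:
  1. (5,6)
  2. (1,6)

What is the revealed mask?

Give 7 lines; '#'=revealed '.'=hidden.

Click 1 (5,6) count=0: revealed 19 new [(3,3) (3,4) (3,5) (3,6) (4,2) (4,3) (4,4) (4,5) (4,6) (5,2) (5,3) (5,4) (5,5) (5,6) (6,2) (6,3) (6,4) (6,5) (6,6)] -> total=19
Click 2 (1,6) count=1: revealed 1 new [(1,6)] -> total=20

Answer: .......
......#
.......
...####
..#####
..#####
..#####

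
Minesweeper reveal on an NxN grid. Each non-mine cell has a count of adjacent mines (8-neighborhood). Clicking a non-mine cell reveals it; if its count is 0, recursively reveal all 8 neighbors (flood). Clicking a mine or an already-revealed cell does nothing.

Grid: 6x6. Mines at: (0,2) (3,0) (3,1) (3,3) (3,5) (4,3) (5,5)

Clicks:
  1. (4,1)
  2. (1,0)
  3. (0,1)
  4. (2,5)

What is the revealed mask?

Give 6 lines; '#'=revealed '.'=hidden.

Click 1 (4,1) count=2: revealed 1 new [(4,1)] -> total=1
Click 2 (1,0) count=0: revealed 6 new [(0,0) (0,1) (1,0) (1,1) (2,0) (2,1)] -> total=7
Click 3 (0,1) count=1: revealed 0 new [(none)] -> total=7
Click 4 (2,5) count=1: revealed 1 new [(2,5)] -> total=8

Answer: ##....
##....
##...#
......
.#....
......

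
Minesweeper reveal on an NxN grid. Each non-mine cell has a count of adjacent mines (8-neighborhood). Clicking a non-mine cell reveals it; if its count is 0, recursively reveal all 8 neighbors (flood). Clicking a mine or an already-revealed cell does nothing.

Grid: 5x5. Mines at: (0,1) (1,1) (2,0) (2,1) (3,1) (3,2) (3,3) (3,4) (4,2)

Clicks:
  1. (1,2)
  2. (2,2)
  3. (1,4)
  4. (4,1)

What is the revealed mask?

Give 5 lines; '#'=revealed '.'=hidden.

Click 1 (1,2) count=3: revealed 1 new [(1,2)] -> total=1
Click 2 (2,2) count=5: revealed 1 new [(2,2)] -> total=2
Click 3 (1,4) count=0: revealed 7 new [(0,2) (0,3) (0,4) (1,3) (1,4) (2,3) (2,4)] -> total=9
Click 4 (4,1) count=3: revealed 1 new [(4,1)] -> total=10

Answer: ..###
..###
..###
.....
.#...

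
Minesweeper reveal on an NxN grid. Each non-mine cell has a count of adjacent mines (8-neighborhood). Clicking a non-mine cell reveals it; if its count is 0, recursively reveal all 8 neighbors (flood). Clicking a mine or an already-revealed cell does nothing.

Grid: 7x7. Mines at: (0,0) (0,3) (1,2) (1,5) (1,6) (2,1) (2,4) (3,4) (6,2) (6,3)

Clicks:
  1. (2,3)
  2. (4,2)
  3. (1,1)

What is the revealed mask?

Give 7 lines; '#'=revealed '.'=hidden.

Click 1 (2,3) count=3: revealed 1 new [(2,3)] -> total=1
Click 2 (4,2) count=0: revealed 14 new [(3,0) (3,1) (3,2) (3,3) (4,0) (4,1) (4,2) (4,3) (5,0) (5,1) (5,2) (5,3) (6,0) (6,1)] -> total=15
Click 3 (1,1) count=3: revealed 1 new [(1,1)] -> total=16

Answer: .......
.#.....
...#...
####...
####...
####...
##.....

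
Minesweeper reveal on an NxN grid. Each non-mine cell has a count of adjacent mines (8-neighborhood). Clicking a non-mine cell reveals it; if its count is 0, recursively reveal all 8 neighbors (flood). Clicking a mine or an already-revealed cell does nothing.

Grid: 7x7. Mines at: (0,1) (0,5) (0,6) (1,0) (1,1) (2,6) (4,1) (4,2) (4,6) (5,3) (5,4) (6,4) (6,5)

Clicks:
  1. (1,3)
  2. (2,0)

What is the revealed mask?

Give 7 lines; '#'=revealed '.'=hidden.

Click 1 (1,3) count=0: revealed 18 new [(0,2) (0,3) (0,4) (1,2) (1,3) (1,4) (1,5) (2,2) (2,3) (2,4) (2,5) (3,2) (3,3) (3,4) (3,5) (4,3) (4,4) (4,5)] -> total=18
Click 2 (2,0) count=2: revealed 1 new [(2,0)] -> total=19

Answer: ..###..
..####.
#.####.
..####.
...###.
.......
.......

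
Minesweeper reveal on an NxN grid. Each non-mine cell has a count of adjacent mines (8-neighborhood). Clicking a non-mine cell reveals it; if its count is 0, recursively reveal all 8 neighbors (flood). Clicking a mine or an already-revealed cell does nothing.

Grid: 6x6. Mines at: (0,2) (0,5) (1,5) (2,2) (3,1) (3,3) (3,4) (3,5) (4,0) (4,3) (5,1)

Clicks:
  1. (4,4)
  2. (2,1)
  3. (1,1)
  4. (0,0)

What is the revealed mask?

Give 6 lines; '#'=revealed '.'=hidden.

Answer: ##....
##....
##....
......
....#.
......

Derivation:
Click 1 (4,4) count=4: revealed 1 new [(4,4)] -> total=1
Click 2 (2,1) count=2: revealed 1 new [(2,1)] -> total=2
Click 3 (1,1) count=2: revealed 1 new [(1,1)] -> total=3
Click 4 (0,0) count=0: revealed 4 new [(0,0) (0,1) (1,0) (2,0)] -> total=7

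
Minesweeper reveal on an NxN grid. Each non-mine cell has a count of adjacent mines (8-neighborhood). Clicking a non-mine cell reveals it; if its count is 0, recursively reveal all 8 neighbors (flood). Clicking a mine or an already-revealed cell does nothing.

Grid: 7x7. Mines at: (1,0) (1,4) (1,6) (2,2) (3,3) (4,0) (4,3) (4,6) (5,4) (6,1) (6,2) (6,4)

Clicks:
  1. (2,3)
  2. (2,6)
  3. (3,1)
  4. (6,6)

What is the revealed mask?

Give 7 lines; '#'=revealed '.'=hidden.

Click 1 (2,3) count=3: revealed 1 new [(2,3)] -> total=1
Click 2 (2,6) count=1: revealed 1 new [(2,6)] -> total=2
Click 3 (3,1) count=2: revealed 1 new [(3,1)] -> total=3
Click 4 (6,6) count=0: revealed 4 new [(5,5) (5,6) (6,5) (6,6)] -> total=7

Answer: .......
.......
...#..#
.#.....
.......
.....##
.....##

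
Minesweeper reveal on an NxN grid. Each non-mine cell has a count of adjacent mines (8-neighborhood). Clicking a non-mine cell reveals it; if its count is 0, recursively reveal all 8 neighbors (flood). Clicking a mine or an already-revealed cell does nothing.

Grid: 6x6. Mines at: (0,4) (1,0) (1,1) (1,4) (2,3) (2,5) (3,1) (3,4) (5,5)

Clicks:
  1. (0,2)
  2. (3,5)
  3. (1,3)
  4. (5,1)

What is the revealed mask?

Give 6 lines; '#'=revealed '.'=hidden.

Click 1 (0,2) count=1: revealed 1 new [(0,2)] -> total=1
Click 2 (3,5) count=2: revealed 1 new [(3,5)] -> total=2
Click 3 (1,3) count=3: revealed 1 new [(1,3)] -> total=3
Click 4 (5,1) count=0: revealed 10 new [(4,0) (4,1) (4,2) (4,3) (4,4) (5,0) (5,1) (5,2) (5,3) (5,4)] -> total=13

Answer: ..#...
...#..
......
.....#
#####.
#####.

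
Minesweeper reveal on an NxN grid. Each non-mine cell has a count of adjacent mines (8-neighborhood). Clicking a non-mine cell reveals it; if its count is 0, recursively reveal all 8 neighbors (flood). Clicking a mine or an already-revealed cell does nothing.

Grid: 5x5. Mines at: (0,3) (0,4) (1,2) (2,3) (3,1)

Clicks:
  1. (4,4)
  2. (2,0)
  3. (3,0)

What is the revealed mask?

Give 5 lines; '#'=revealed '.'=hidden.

Answer: .....
.....
#....
#.###
..###

Derivation:
Click 1 (4,4) count=0: revealed 6 new [(3,2) (3,3) (3,4) (4,2) (4,3) (4,4)] -> total=6
Click 2 (2,0) count=1: revealed 1 new [(2,0)] -> total=7
Click 3 (3,0) count=1: revealed 1 new [(3,0)] -> total=8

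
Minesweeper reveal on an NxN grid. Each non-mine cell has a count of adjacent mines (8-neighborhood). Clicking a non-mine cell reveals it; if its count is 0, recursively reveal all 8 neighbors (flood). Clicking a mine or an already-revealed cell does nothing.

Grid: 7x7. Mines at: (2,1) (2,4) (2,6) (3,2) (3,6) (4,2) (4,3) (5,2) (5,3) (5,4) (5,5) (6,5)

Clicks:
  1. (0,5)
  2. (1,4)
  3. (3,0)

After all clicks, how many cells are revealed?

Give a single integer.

Answer: 15

Derivation:
Click 1 (0,5) count=0: revealed 14 new [(0,0) (0,1) (0,2) (0,3) (0,4) (0,5) (0,6) (1,0) (1,1) (1,2) (1,3) (1,4) (1,5) (1,6)] -> total=14
Click 2 (1,4) count=1: revealed 0 new [(none)] -> total=14
Click 3 (3,0) count=1: revealed 1 new [(3,0)] -> total=15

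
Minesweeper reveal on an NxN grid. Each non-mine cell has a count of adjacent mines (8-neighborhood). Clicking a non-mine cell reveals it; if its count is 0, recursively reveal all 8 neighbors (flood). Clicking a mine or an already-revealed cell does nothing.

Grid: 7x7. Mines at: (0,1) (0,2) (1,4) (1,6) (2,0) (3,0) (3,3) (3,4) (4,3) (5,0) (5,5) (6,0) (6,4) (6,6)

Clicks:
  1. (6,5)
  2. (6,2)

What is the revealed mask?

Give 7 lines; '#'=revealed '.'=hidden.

Click 1 (6,5) count=3: revealed 1 new [(6,5)] -> total=1
Click 2 (6,2) count=0: revealed 6 new [(5,1) (5,2) (5,3) (6,1) (6,2) (6,3)] -> total=7

Answer: .......
.......
.......
.......
.......
.###...
.###.#.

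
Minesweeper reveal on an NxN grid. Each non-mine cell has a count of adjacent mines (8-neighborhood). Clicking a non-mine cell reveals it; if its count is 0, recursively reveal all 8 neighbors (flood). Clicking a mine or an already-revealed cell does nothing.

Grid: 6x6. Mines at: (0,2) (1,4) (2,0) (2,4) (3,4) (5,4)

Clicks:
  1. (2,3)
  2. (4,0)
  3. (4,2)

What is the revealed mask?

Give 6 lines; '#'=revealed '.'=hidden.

Click 1 (2,3) count=3: revealed 1 new [(2,3)] -> total=1
Click 2 (4,0) count=0: revealed 17 new [(1,1) (1,2) (1,3) (2,1) (2,2) (3,0) (3,1) (3,2) (3,3) (4,0) (4,1) (4,2) (4,3) (5,0) (5,1) (5,2) (5,3)] -> total=18
Click 3 (4,2) count=0: revealed 0 new [(none)] -> total=18

Answer: ......
.###..
.###..
####..
####..
####..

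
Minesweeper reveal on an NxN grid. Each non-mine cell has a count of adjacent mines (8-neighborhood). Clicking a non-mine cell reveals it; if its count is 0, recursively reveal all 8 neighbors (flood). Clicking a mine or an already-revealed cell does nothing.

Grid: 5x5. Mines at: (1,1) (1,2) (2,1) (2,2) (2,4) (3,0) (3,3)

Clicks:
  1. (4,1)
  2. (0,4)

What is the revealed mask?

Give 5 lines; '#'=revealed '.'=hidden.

Answer: ...##
...##
.....
.....
.#...

Derivation:
Click 1 (4,1) count=1: revealed 1 new [(4,1)] -> total=1
Click 2 (0,4) count=0: revealed 4 new [(0,3) (0,4) (1,3) (1,4)] -> total=5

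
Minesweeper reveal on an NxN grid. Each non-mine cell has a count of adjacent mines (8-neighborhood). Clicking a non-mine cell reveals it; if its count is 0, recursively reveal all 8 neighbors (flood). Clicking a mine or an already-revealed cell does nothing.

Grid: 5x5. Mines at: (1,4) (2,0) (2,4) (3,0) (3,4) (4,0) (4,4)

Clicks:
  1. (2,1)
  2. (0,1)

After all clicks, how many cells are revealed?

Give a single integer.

Answer: 17

Derivation:
Click 1 (2,1) count=2: revealed 1 new [(2,1)] -> total=1
Click 2 (0,1) count=0: revealed 16 new [(0,0) (0,1) (0,2) (0,3) (1,0) (1,1) (1,2) (1,3) (2,2) (2,3) (3,1) (3,2) (3,3) (4,1) (4,2) (4,3)] -> total=17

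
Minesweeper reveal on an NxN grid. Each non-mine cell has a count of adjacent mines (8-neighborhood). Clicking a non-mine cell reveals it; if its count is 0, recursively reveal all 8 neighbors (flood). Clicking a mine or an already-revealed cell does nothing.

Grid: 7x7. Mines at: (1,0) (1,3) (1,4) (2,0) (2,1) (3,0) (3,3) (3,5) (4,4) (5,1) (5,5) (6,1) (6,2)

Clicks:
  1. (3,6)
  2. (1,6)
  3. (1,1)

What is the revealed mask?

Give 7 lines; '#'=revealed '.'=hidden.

Click 1 (3,6) count=1: revealed 1 new [(3,6)] -> total=1
Click 2 (1,6) count=0: revealed 6 new [(0,5) (0,6) (1,5) (1,6) (2,5) (2,6)] -> total=7
Click 3 (1,1) count=3: revealed 1 new [(1,1)] -> total=8

Answer: .....##
.#...##
.....##
......#
.......
.......
.......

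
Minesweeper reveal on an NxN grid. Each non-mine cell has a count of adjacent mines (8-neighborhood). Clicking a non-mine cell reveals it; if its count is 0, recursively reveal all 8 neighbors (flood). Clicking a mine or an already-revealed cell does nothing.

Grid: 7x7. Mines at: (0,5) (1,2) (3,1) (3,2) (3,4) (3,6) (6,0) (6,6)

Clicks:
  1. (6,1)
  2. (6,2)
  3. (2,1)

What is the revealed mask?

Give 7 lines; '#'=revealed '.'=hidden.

Click 1 (6,1) count=1: revealed 1 new [(6,1)] -> total=1
Click 2 (6,2) count=0: revealed 14 new [(4,1) (4,2) (4,3) (4,4) (4,5) (5,1) (5,2) (5,3) (5,4) (5,5) (6,2) (6,3) (6,4) (6,5)] -> total=15
Click 3 (2,1) count=3: revealed 1 new [(2,1)] -> total=16

Answer: .......
.......
.#.....
.......
.#####.
.#####.
.#####.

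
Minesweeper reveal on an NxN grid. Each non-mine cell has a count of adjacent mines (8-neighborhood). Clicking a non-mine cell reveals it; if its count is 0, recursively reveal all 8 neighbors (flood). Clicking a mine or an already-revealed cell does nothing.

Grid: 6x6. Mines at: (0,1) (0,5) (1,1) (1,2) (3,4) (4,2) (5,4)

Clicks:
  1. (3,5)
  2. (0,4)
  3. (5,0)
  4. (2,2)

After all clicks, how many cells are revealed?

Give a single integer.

Answer: 11

Derivation:
Click 1 (3,5) count=1: revealed 1 new [(3,5)] -> total=1
Click 2 (0,4) count=1: revealed 1 new [(0,4)] -> total=2
Click 3 (5,0) count=0: revealed 8 new [(2,0) (2,1) (3,0) (3,1) (4,0) (4,1) (5,0) (5,1)] -> total=10
Click 4 (2,2) count=2: revealed 1 new [(2,2)] -> total=11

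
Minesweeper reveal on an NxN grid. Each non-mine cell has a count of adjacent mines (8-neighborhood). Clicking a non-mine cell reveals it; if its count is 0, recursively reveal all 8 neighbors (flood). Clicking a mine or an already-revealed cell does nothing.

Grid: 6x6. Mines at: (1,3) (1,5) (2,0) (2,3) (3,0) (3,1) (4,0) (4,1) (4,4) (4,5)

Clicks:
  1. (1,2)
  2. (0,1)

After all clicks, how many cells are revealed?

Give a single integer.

Click 1 (1,2) count=2: revealed 1 new [(1,2)] -> total=1
Click 2 (0,1) count=0: revealed 5 new [(0,0) (0,1) (0,2) (1,0) (1,1)] -> total=6

Answer: 6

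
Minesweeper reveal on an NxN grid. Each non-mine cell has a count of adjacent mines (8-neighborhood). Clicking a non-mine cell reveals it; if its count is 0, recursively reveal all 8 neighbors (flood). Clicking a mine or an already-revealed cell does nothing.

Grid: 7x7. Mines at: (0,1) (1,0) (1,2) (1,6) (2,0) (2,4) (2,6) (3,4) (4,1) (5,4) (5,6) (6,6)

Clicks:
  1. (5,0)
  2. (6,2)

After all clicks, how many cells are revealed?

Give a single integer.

Answer: 8

Derivation:
Click 1 (5,0) count=1: revealed 1 new [(5,0)] -> total=1
Click 2 (6,2) count=0: revealed 7 new [(5,1) (5,2) (5,3) (6,0) (6,1) (6,2) (6,3)] -> total=8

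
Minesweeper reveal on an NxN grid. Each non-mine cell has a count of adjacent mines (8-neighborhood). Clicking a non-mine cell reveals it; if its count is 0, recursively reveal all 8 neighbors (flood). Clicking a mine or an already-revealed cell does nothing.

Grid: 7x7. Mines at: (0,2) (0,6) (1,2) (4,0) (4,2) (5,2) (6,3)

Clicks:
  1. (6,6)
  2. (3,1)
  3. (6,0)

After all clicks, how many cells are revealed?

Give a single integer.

Click 1 (6,6) count=0: revealed 26 new [(0,3) (0,4) (0,5) (1,3) (1,4) (1,5) (1,6) (2,3) (2,4) (2,5) (2,6) (3,3) (3,4) (3,5) (3,6) (4,3) (4,4) (4,5) (4,6) (5,3) (5,4) (5,5) (5,6) (6,4) (6,5) (6,6)] -> total=26
Click 2 (3,1) count=2: revealed 1 new [(3,1)] -> total=27
Click 3 (6,0) count=0: revealed 4 new [(5,0) (5,1) (6,0) (6,1)] -> total=31

Answer: 31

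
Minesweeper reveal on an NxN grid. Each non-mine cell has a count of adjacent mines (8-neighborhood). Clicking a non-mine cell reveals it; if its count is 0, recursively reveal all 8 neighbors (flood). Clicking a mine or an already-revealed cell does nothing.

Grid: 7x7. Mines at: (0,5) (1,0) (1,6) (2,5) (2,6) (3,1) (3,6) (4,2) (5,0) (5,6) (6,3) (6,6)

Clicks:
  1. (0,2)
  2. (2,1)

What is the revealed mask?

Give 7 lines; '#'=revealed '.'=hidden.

Click 1 (0,2) count=0: revealed 15 new [(0,1) (0,2) (0,3) (0,4) (1,1) (1,2) (1,3) (1,4) (2,1) (2,2) (2,3) (2,4) (3,2) (3,3) (3,4)] -> total=15
Click 2 (2,1) count=2: revealed 0 new [(none)] -> total=15

Answer: .####..
.####..
.####..
..###..
.......
.......
.......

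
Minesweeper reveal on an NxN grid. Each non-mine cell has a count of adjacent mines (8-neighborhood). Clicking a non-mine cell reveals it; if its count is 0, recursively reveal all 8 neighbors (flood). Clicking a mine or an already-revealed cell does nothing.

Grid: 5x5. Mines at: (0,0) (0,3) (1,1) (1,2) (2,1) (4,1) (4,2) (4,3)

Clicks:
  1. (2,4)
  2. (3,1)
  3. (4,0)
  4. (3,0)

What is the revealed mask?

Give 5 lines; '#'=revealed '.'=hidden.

Answer: .....
...##
...##
##.##
#....

Derivation:
Click 1 (2,4) count=0: revealed 6 new [(1,3) (1,4) (2,3) (2,4) (3,3) (3,4)] -> total=6
Click 2 (3,1) count=3: revealed 1 new [(3,1)] -> total=7
Click 3 (4,0) count=1: revealed 1 new [(4,0)] -> total=8
Click 4 (3,0) count=2: revealed 1 new [(3,0)] -> total=9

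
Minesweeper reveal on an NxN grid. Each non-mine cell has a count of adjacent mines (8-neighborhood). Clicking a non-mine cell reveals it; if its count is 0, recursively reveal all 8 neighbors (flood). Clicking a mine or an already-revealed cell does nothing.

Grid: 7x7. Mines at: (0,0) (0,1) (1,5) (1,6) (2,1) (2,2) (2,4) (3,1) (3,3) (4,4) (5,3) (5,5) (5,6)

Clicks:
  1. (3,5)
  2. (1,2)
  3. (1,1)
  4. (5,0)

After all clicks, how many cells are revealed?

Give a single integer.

Click 1 (3,5) count=2: revealed 1 new [(3,5)] -> total=1
Click 2 (1,2) count=3: revealed 1 new [(1,2)] -> total=2
Click 3 (1,1) count=4: revealed 1 new [(1,1)] -> total=3
Click 4 (5,0) count=0: revealed 9 new [(4,0) (4,1) (4,2) (5,0) (5,1) (5,2) (6,0) (6,1) (6,2)] -> total=12

Answer: 12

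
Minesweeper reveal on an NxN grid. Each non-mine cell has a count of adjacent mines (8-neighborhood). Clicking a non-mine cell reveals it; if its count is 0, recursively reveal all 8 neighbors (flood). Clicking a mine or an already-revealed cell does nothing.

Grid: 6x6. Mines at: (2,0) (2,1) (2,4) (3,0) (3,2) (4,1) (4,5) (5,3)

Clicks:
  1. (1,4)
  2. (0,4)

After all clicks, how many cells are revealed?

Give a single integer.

Answer: 12

Derivation:
Click 1 (1,4) count=1: revealed 1 new [(1,4)] -> total=1
Click 2 (0,4) count=0: revealed 11 new [(0,0) (0,1) (0,2) (0,3) (0,4) (0,5) (1,0) (1,1) (1,2) (1,3) (1,5)] -> total=12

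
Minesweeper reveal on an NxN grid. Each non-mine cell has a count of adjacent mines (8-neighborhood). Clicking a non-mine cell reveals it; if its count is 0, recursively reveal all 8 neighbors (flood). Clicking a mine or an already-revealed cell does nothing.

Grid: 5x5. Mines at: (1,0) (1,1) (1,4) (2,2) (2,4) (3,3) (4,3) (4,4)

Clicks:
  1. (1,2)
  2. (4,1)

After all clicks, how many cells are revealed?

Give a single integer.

Click 1 (1,2) count=2: revealed 1 new [(1,2)] -> total=1
Click 2 (4,1) count=0: revealed 8 new [(2,0) (2,1) (3,0) (3,1) (3,2) (4,0) (4,1) (4,2)] -> total=9

Answer: 9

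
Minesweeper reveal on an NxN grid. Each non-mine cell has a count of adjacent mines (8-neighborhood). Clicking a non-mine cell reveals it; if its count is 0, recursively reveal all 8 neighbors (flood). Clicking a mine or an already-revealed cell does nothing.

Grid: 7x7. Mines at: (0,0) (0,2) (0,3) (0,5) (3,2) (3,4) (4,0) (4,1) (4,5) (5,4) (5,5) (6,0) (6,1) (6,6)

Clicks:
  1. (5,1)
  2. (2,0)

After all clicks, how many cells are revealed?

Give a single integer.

Answer: 7

Derivation:
Click 1 (5,1) count=4: revealed 1 new [(5,1)] -> total=1
Click 2 (2,0) count=0: revealed 6 new [(1,0) (1,1) (2,0) (2,1) (3,0) (3,1)] -> total=7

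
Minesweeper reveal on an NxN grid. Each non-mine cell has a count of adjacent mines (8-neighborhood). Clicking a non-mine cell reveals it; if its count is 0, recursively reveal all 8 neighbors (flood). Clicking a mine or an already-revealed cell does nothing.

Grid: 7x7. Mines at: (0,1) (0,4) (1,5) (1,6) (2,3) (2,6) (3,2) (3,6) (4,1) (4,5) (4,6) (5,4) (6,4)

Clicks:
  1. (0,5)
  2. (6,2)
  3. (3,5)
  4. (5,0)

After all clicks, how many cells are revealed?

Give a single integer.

Answer: 10

Derivation:
Click 1 (0,5) count=3: revealed 1 new [(0,5)] -> total=1
Click 2 (6,2) count=0: revealed 8 new [(5,0) (5,1) (5,2) (5,3) (6,0) (6,1) (6,2) (6,3)] -> total=9
Click 3 (3,5) count=4: revealed 1 new [(3,5)] -> total=10
Click 4 (5,0) count=1: revealed 0 new [(none)] -> total=10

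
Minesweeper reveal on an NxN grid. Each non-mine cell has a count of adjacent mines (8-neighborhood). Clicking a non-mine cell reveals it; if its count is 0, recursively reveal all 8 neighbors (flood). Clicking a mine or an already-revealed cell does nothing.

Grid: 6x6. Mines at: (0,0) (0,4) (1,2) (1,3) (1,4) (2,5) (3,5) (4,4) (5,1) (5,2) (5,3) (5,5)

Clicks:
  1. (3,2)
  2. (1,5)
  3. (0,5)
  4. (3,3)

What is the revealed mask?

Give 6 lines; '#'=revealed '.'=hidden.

Answer: .....#
##...#
####..
####..
####..
......

Derivation:
Click 1 (3,2) count=0: revealed 14 new [(1,0) (1,1) (2,0) (2,1) (2,2) (2,3) (3,0) (3,1) (3,2) (3,3) (4,0) (4,1) (4,2) (4,3)] -> total=14
Click 2 (1,5) count=3: revealed 1 new [(1,5)] -> total=15
Click 3 (0,5) count=2: revealed 1 new [(0,5)] -> total=16
Click 4 (3,3) count=1: revealed 0 new [(none)] -> total=16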